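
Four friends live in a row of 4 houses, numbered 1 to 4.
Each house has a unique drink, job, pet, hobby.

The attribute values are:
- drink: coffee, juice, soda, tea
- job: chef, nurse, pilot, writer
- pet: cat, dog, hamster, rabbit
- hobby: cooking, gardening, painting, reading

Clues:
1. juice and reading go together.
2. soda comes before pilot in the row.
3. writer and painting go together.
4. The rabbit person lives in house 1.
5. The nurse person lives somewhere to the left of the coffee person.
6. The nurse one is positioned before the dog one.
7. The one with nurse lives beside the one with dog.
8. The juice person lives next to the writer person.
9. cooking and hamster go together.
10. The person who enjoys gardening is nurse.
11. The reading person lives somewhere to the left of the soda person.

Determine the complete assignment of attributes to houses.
Solution:

House | Drink | Job | Pet | Hobby
---------------------------------
  1   | tea | nurse | rabbit | gardening
  2   | juice | chef | dog | reading
  3   | soda | writer | cat | painting
  4   | coffee | pilot | hamster | cooking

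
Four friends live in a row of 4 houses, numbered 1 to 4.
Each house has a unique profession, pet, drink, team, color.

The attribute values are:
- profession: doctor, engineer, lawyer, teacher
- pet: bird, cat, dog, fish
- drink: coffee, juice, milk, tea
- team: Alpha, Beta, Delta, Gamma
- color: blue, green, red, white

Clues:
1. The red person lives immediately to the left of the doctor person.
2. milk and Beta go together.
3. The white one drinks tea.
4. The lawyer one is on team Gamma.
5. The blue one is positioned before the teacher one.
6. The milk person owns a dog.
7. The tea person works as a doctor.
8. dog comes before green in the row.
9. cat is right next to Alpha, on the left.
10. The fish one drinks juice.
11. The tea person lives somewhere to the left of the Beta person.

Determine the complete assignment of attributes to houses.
Solution:

House | Profession | Pet | Drink | Team | Color
-----------------------------------------------
  1   | lawyer | cat | coffee | Gamma | red
  2   | doctor | bird | tea | Alpha | white
  3   | engineer | dog | milk | Beta | blue
  4   | teacher | fish | juice | Delta | green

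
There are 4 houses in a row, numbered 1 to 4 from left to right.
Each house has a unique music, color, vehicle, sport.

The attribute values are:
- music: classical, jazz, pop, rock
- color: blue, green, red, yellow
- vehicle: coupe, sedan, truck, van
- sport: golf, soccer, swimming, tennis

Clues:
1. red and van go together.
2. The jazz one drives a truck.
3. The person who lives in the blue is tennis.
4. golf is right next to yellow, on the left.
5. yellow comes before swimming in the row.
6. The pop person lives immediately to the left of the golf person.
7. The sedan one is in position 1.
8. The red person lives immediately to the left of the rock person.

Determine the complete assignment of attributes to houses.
Solution:

House | Music | Color | Vehicle | Sport
---------------------------------------
  1   | pop | blue | sedan | tennis
  2   | classical | red | van | golf
  3   | rock | yellow | coupe | soccer
  4   | jazz | green | truck | swimming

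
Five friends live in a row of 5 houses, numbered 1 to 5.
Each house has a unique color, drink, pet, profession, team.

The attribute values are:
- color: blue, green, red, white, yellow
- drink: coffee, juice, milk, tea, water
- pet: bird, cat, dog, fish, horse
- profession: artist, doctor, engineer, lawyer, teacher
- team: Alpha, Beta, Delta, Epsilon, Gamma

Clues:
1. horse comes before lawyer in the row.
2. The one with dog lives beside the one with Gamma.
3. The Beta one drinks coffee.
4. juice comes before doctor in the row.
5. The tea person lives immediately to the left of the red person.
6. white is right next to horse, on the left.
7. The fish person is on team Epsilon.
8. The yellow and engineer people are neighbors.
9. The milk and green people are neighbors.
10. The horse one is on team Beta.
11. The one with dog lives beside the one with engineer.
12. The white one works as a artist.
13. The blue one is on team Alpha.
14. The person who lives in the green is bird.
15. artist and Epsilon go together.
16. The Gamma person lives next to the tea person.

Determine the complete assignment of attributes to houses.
Solution:

House | Color | Drink | Pet | Profession | Team
-----------------------------------------------
  1   | yellow | milk | dog | teacher | Delta
  2   | green | juice | bird | engineer | Gamma
  3   | white | tea | fish | artist | Epsilon
  4   | red | coffee | horse | doctor | Beta
  5   | blue | water | cat | lawyer | Alpha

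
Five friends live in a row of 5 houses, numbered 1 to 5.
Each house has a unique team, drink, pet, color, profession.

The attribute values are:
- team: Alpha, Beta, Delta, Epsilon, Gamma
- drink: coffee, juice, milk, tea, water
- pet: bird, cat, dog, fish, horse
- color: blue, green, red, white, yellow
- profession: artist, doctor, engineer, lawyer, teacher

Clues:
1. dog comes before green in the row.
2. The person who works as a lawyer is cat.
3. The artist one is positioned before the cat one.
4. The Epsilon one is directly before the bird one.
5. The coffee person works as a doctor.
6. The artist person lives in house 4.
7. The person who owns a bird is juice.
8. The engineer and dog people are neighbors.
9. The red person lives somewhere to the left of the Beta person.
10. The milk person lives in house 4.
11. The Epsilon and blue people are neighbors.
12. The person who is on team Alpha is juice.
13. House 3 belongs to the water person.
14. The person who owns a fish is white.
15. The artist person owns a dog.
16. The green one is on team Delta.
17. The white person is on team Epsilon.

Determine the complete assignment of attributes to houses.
Solution:

House | Team | Drink | Pet | Color | Profession
-----------------------------------------------
  1   | Epsilon | coffee | fish | white | doctor
  2   | Alpha | juice | bird | blue | teacher
  3   | Gamma | water | horse | red | engineer
  4   | Beta | milk | dog | yellow | artist
  5   | Delta | tea | cat | green | lawyer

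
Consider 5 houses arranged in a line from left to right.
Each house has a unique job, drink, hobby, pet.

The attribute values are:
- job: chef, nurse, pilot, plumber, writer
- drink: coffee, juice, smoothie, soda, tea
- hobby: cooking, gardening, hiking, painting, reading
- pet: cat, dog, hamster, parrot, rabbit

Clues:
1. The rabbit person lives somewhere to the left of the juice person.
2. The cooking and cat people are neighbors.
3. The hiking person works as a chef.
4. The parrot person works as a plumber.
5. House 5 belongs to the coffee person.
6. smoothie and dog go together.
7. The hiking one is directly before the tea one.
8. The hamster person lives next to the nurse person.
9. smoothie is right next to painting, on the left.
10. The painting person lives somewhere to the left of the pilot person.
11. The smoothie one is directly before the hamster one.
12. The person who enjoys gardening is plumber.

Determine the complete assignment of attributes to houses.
Solution:

House | Job | Drink | Hobby | Pet
---------------------------------
  1   | chef | smoothie | hiking | dog
  2   | writer | tea | painting | hamster
  3   | nurse | soda | cooking | rabbit
  4   | pilot | juice | reading | cat
  5   | plumber | coffee | gardening | parrot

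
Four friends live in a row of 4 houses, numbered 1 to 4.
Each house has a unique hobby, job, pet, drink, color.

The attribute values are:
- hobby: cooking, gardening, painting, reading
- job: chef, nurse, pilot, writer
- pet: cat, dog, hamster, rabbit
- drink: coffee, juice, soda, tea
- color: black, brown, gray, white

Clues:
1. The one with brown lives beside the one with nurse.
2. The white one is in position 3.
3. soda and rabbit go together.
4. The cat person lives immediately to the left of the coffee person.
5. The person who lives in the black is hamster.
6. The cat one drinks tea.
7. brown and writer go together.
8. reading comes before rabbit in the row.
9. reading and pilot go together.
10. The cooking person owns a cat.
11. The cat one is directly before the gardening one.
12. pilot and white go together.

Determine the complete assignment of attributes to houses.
Solution:

House | Hobby | Job | Pet | Drink | Color
-----------------------------------------
  1   | cooking | writer | cat | tea | brown
  2   | gardening | nurse | hamster | coffee | black
  3   | reading | pilot | dog | juice | white
  4   | painting | chef | rabbit | soda | gray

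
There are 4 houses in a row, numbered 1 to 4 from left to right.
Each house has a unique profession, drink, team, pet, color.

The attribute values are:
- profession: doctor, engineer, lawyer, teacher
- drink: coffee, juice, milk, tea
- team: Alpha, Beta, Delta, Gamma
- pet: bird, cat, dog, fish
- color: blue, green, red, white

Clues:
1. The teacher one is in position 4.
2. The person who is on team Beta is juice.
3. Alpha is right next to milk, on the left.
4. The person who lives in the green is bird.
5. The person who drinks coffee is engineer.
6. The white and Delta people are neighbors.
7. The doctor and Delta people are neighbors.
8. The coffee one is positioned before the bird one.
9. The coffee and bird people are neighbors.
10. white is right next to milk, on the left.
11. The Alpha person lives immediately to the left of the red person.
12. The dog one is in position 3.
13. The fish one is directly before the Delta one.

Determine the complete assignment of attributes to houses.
Solution:

House | Profession | Drink | Team | Pet | Color
-----------------------------------------------
  1   | doctor | tea | Alpha | fish | white
  2   | lawyer | milk | Delta | cat | red
  3   | engineer | coffee | Gamma | dog | blue
  4   | teacher | juice | Beta | bird | green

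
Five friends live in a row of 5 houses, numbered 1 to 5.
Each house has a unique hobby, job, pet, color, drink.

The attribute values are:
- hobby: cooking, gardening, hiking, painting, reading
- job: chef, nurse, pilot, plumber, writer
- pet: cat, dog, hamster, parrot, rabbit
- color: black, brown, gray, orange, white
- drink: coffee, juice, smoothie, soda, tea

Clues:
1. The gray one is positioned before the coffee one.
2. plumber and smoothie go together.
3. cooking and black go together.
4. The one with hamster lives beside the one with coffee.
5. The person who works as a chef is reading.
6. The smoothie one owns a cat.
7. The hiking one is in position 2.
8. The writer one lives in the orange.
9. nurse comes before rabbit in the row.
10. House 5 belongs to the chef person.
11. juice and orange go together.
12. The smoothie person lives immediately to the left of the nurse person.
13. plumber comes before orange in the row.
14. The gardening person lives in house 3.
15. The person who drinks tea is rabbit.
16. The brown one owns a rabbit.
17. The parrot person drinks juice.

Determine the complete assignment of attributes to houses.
Solution:

House | Hobby | Job | Pet | Color | Drink
-----------------------------------------
  1   | cooking | plumber | cat | black | smoothie
  2   | hiking | nurse | hamster | gray | soda
  3   | gardening | pilot | dog | white | coffee
  4   | painting | writer | parrot | orange | juice
  5   | reading | chef | rabbit | brown | tea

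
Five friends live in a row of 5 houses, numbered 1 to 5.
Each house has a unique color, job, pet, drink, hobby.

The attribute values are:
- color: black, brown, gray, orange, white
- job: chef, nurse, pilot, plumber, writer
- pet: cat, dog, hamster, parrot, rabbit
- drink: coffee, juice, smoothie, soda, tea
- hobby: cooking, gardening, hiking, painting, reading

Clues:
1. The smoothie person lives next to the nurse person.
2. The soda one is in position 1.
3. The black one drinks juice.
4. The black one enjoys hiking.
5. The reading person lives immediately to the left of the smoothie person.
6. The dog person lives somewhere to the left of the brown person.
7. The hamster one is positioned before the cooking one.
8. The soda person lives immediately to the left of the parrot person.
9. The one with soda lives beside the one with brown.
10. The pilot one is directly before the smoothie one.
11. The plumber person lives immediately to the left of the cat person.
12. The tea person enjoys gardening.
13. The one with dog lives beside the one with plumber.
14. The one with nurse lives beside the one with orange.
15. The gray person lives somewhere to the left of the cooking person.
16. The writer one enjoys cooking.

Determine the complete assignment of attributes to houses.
Solution:

House | Color | Job | Pet | Drink | Hobby
-----------------------------------------
  1   | gray | pilot | dog | soda | reading
  2   | brown | plumber | parrot | smoothie | painting
  3   | black | nurse | cat | juice | hiking
  4   | orange | chef | hamster | tea | gardening
  5   | white | writer | rabbit | coffee | cooking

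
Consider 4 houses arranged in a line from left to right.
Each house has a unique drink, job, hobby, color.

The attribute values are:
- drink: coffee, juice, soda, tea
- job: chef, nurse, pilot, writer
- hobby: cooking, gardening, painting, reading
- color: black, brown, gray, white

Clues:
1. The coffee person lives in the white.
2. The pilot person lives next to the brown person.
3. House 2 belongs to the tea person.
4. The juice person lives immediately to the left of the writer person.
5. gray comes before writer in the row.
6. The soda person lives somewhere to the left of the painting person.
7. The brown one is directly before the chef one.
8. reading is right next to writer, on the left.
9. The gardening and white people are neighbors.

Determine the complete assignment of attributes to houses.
Solution:

House | Drink | Job | Hobby | Color
-----------------------------------
  1   | juice | pilot | reading | gray
  2   | tea | writer | cooking | brown
  3   | soda | chef | gardening | black
  4   | coffee | nurse | painting | white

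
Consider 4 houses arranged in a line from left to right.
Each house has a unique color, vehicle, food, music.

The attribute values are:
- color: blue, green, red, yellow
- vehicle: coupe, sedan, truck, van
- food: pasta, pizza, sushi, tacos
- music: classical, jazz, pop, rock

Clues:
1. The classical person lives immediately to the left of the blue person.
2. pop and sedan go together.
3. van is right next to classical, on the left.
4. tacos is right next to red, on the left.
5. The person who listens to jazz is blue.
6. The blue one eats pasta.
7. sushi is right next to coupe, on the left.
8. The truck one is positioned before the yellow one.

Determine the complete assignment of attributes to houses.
Solution:

House | Color | Vehicle | Food | Music
--------------------------------------
  1   | green | van | tacos | rock
  2   | red | truck | sushi | classical
  3   | blue | coupe | pasta | jazz
  4   | yellow | sedan | pizza | pop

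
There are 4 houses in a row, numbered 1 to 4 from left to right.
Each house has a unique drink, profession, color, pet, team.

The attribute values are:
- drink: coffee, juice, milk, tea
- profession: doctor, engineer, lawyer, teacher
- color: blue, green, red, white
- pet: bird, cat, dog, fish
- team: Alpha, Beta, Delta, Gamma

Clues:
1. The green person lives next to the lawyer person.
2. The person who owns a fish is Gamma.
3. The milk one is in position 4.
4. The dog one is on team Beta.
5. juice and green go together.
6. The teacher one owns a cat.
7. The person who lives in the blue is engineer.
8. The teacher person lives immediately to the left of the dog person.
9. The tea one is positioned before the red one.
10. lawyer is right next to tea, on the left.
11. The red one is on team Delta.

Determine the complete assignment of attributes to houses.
Solution:

House | Drink | Profession | Color | Pet | Team
-----------------------------------------------
  1   | juice | teacher | green | cat | Alpha
  2   | coffee | lawyer | white | dog | Beta
  3   | tea | engineer | blue | fish | Gamma
  4   | milk | doctor | red | bird | Delta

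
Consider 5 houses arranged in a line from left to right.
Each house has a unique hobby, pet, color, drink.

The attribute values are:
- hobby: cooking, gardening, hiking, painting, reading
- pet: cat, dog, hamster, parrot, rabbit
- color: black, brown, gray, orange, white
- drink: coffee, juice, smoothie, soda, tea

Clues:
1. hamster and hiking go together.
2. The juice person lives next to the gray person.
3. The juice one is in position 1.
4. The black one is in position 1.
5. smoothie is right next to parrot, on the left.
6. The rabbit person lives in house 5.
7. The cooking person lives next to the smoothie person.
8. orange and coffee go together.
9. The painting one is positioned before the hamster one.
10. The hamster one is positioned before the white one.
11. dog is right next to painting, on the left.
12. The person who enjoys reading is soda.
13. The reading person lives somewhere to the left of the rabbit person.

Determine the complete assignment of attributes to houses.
Solution:

House | Hobby | Pet | Color | Drink
-----------------------------------
  1   | cooking | dog | black | juice
  2   | painting | cat | gray | smoothie
  3   | reading | parrot | brown | soda
  4   | hiking | hamster | orange | coffee
  5   | gardening | rabbit | white | tea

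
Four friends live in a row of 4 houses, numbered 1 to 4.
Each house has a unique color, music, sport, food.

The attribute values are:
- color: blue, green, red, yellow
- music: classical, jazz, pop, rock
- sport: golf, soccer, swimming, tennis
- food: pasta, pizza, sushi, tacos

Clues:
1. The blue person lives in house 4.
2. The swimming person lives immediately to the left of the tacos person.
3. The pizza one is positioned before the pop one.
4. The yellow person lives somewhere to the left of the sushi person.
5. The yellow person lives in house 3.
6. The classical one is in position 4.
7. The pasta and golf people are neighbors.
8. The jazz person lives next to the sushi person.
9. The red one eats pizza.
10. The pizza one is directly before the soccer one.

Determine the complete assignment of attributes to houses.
Solution:

House | Color | Music | Sport | Food
------------------------------------
  1   | red | rock | swimming | pizza
  2   | green | pop | soccer | tacos
  3   | yellow | jazz | tennis | pasta
  4   | blue | classical | golf | sushi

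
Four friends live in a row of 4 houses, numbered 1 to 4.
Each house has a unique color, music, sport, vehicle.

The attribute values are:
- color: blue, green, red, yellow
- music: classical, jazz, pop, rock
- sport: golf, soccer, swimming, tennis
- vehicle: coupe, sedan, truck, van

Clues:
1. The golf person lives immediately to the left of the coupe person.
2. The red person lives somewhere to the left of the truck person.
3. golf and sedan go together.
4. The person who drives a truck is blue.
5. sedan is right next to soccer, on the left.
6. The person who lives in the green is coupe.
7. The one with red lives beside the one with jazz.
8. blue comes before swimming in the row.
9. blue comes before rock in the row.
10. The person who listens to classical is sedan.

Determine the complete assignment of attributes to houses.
Solution:

House | Color | Music | Sport | Vehicle
---------------------------------------
  1   | red | classical | golf | sedan
  2   | green | jazz | soccer | coupe
  3   | blue | pop | tennis | truck
  4   | yellow | rock | swimming | van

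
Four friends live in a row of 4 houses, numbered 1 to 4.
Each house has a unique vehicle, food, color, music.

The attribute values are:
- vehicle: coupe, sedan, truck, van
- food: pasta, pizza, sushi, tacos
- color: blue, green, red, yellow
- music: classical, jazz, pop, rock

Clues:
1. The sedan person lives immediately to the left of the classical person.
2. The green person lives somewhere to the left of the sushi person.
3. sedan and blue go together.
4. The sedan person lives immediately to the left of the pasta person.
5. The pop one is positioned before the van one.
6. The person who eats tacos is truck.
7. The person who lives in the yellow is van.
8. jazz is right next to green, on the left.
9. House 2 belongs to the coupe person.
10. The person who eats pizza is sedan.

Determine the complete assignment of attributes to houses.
Solution:

House | Vehicle | Food | Color | Music
--------------------------------------
  1   | sedan | pizza | blue | jazz
  2   | coupe | pasta | green | classical
  3   | truck | tacos | red | pop
  4   | van | sushi | yellow | rock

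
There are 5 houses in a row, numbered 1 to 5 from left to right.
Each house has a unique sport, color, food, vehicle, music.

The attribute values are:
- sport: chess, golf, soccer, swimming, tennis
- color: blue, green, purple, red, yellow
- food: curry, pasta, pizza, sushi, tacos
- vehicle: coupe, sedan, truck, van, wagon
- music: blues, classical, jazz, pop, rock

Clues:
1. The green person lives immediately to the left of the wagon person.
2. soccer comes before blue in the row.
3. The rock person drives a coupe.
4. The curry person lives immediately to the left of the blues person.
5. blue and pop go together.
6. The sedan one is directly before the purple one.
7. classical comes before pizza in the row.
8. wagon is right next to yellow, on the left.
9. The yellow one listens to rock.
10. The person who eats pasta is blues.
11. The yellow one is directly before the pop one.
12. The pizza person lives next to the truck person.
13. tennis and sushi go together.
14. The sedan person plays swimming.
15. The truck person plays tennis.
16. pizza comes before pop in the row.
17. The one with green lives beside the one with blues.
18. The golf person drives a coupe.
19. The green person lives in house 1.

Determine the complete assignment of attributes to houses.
Solution:

House | Sport | Color | Food | Vehicle | Music
----------------------------------------------
  1   | swimming | green | curry | sedan | classical
  2   | soccer | purple | pasta | wagon | blues
  3   | golf | yellow | pizza | coupe | rock
  4   | tennis | blue | sushi | truck | pop
  5   | chess | red | tacos | van | jazz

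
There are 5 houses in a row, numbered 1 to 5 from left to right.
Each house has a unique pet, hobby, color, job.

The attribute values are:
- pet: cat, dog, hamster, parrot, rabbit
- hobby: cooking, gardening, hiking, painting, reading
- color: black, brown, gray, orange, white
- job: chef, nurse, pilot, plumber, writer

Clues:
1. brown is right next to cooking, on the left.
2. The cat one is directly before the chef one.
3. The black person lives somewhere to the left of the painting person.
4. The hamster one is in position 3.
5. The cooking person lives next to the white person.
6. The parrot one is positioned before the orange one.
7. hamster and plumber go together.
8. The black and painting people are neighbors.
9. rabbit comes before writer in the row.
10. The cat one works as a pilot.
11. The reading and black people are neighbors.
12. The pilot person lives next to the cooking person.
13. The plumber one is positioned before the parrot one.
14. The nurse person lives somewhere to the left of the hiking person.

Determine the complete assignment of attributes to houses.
Solution:

House | Pet | Hobby | Color | Job
---------------------------------
  1   | cat | reading | brown | pilot
  2   | rabbit | cooking | black | chef
  3   | hamster | painting | white | plumber
  4   | parrot | gardening | gray | nurse
  5   | dog | hiking | orange | writer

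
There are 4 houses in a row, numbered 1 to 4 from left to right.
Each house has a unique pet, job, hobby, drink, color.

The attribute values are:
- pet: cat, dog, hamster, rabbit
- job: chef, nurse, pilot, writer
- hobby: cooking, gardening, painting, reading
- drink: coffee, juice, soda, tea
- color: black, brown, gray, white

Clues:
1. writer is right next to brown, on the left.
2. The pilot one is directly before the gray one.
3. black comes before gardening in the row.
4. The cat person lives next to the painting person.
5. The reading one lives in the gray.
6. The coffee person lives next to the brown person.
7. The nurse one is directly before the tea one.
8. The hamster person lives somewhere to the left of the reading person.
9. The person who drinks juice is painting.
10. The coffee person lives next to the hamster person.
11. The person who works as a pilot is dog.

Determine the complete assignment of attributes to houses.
Solution:

House | Pet | Job | Hobby | Drink | Color
-----------------------------------------
  1   | cat | writer | cooking | coffee | black
  2   | hamster | nurse | painting | juice | brown
  3   | dog | pilot | gardening | tea | white
  4   | rabbit | chef | reading | soda | gray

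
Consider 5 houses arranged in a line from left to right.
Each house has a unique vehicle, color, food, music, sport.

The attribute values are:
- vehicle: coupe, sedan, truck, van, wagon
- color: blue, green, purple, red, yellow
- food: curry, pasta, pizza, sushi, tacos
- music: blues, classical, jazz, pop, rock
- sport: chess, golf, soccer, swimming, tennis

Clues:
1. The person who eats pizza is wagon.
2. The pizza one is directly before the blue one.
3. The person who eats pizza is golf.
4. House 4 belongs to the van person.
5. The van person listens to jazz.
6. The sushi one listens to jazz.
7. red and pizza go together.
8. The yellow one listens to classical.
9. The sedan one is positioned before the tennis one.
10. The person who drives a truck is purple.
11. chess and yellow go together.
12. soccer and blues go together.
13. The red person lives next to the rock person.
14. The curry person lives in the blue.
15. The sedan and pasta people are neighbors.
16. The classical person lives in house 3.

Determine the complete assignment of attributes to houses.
Solution:

House | Vehicle | Color | Food | Music | Sport
----------------------------------------------
  1   | wagon | red | pizza | pop | golf
  2   | sedan | blue | curry | rock | swimming
  3   | coupe | yellow | pasta | classical | chess
  4   | van | green | sushi | jazz | tennis
  5   | truck | purple | tacos | blues | soccer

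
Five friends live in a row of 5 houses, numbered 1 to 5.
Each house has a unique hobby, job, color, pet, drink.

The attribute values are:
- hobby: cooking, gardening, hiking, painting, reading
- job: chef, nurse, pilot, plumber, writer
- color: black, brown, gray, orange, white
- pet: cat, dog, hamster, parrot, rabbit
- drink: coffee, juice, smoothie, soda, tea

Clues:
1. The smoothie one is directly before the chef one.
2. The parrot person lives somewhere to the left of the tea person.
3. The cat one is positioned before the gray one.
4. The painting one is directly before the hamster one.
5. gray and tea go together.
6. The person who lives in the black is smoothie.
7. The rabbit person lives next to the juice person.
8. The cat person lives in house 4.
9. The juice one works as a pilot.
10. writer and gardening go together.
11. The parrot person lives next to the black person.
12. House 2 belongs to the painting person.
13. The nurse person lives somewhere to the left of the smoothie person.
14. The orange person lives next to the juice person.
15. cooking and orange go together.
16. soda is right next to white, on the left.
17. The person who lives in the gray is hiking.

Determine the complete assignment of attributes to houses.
Solution:

House | Hobby | Job | Color | Pet | Drink
-----------------------------------------
  1   | cooking | nurse | orange | rabbit | soda
  2   | painting | pilot | white | parrot | juice
  3   | gardening | writer | black | hamster | smoothie
  4   | reading | chef | brown | cat | coffee
  5   | hiking | plumber | gray | dog | tea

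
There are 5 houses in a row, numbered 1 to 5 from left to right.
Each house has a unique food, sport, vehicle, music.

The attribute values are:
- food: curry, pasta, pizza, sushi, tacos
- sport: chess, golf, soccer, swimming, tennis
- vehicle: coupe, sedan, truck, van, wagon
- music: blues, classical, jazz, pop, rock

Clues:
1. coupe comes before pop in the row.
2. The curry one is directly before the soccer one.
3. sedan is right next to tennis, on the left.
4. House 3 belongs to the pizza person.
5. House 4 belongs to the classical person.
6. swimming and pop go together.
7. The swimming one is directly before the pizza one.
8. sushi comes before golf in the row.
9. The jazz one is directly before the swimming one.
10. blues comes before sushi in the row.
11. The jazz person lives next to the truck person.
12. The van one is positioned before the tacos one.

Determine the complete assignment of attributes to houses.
Solution:

House | Food | Sport | Vehicle | Music
--------------------------------------
  1   | pasta | chess | coupe | jazz
  2   | curry | swimming | truck | pop
  3   | pizza | soccer | sedan | blues
  4   | sushi | tennis | van | classical
  5   | tacos | golf | wagon | rock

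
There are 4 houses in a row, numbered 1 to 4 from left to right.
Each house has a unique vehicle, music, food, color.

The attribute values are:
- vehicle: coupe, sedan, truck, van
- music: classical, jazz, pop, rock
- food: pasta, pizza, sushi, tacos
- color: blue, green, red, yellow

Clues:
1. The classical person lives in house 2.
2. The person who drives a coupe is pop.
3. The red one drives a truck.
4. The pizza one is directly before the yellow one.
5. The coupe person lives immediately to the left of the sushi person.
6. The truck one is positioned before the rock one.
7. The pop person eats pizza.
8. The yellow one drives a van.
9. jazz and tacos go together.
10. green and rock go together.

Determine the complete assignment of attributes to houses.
Solution:

House | Vehicle | Music | Food | Color
--------------------------------------
  1   | coupe | pop | pizza | blue
  2   | van | classical | sushi | yellow
  3   | truck | jazz | tacos | red
  4   | sedan | rock | pasta | green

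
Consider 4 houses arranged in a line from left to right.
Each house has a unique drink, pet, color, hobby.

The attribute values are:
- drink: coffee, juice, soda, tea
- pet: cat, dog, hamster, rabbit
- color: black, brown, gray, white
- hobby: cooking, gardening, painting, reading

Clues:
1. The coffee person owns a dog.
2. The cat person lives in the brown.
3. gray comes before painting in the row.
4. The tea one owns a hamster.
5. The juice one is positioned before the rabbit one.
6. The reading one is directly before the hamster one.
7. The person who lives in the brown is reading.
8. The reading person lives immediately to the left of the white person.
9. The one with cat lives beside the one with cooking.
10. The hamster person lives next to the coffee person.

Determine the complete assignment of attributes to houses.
Solution:

House | Drink | Pet | Color | Hobby
-----------------------------------
  1   | juice | cat | brown | reading
  2   | tea | hamster | white | cooking
  3   | coffee | dog | gray | gardening
  4   | soda | rabbit | black | painting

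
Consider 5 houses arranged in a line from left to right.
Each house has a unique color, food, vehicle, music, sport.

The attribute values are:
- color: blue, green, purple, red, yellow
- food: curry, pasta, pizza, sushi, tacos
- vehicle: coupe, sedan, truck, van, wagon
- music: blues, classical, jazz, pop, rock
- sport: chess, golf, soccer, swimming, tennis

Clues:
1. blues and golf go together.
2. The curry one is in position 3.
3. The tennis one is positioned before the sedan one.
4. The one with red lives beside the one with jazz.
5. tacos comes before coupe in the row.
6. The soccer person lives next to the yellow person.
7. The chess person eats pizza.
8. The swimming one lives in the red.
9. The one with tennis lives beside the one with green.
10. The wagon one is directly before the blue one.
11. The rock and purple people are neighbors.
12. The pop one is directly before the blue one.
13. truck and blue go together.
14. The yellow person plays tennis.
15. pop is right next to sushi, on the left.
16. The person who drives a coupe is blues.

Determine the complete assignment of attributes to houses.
Solution:

House | Color | Food | Vehicle | Music | Sport
----------------------------------------------
  1   | red | tacos | wagon | pop | swimming
  2   | blue | sushi | truck | jazz | soccer
  3   | yellow | curry | van | classical | tennis
  4   | green | pizza | sedan | rock | chess
  5   | purple | pasta | coupe | blues | golf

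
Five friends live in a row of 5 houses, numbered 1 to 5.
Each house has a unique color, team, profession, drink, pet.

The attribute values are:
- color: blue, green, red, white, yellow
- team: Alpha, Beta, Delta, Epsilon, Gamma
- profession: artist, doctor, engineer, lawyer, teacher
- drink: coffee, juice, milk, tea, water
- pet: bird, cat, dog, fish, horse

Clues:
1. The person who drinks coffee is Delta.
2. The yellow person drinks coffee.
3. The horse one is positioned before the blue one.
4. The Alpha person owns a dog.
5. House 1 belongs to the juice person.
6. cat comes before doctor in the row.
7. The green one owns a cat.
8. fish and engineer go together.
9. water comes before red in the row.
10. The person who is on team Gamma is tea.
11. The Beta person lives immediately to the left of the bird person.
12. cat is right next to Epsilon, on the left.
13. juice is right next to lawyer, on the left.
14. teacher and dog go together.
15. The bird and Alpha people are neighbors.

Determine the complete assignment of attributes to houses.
Solution:

House | Color | Team | Profession | Drink | Pet
-----------------------------------------------
  1   | green | Beta | artist | juice | cat
  2   | white | Epsilon | lawyer | water | bird
  3   | red | Alpha | teacher | milk | dog
  4   | yellow | Delta | doctor | coffee | horse
  5   | blue | Gamma | engineer | tea | fish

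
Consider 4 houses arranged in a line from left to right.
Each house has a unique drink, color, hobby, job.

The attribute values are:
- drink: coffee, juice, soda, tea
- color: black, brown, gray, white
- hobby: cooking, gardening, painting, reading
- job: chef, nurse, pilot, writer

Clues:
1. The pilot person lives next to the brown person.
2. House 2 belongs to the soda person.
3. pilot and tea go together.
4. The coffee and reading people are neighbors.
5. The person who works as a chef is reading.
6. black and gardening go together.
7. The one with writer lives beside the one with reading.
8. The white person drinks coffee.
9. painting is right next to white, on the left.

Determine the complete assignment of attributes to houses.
Solution:

House | Drink | Color | Hobby | Job
-----------------------------------
  1   | tea | black | gardening | pilot
  2   | soda | brown | painting | nurse
  3   | coffee | white | cooking | writer
  4   | juice | gray | reading | chef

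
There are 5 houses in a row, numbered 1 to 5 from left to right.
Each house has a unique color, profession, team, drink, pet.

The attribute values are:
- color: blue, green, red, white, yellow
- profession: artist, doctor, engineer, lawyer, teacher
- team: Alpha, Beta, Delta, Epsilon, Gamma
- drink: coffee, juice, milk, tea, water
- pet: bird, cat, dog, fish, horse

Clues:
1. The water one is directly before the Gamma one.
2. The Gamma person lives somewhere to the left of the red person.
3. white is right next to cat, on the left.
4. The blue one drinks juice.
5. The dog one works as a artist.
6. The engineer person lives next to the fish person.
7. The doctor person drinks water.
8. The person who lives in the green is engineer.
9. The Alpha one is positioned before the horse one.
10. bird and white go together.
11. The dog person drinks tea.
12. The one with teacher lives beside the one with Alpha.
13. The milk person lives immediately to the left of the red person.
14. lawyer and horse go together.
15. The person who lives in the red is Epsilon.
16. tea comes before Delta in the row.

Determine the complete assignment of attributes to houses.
Solution:

House | Color | Profession | Team | Drink | Pet
-----------------------------------------------
  1   | white | doctor | Beta | water | bird
  2   | green | engineer | Gamma | milk | cat
  3   | red | teacher | Epsilon | coffee | fish
  4   | yellow | artist | Alpha | tea | dog
  5   | blue | lawyer | Delta | juice | horse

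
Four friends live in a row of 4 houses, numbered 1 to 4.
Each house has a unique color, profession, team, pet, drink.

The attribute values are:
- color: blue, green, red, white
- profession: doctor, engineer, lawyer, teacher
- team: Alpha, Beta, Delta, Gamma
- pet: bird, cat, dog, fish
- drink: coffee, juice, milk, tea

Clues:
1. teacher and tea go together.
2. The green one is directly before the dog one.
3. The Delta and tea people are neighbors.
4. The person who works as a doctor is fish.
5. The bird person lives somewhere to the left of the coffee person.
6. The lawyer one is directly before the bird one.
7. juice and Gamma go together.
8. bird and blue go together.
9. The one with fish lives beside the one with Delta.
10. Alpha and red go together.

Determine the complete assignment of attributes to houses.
Solution:

House | Color | Profession | Team | Pet | Drink
-----------------------------------------------
  1   | green | doctor | Gamma | fish | juice
  2   | white | lawyer | Delta | dog | milk
  3   | blue | teacher | Beta | bird | tea
  4   | red | engineer | Alpha | cat | coffee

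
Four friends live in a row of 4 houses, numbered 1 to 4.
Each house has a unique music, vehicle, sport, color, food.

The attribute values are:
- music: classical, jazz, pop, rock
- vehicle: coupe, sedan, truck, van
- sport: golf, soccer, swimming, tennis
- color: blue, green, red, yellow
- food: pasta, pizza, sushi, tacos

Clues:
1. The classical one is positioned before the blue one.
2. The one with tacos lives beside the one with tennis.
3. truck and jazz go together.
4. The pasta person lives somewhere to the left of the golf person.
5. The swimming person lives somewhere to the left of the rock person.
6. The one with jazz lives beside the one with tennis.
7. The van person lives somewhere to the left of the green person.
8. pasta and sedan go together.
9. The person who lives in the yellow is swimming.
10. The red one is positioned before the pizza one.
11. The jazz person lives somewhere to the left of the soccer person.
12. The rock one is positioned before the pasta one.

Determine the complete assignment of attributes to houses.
Solution:

House | Music | Vehicle | Sport | Color | Food
----------------------------------------------
  1   | jazz | truck | swimming | yellow | tacos
  2   | rock | van | tennis | red | sushi
  3   | classical | sedan | soccer | green | pasta
  4   | pop | coupe | golf | blue | pizza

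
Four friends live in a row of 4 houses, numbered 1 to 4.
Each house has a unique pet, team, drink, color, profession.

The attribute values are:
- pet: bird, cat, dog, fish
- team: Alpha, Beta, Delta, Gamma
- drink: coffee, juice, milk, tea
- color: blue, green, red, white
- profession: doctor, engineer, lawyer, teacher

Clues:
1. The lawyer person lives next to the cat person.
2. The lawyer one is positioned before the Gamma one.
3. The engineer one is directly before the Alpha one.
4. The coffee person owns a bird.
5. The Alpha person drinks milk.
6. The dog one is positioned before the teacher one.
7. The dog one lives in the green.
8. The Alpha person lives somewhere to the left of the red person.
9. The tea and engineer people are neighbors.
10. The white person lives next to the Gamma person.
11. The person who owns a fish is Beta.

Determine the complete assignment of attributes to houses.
Solution:

House | Pet | Team | Drink | Color | Profession
-----------------------------------------------
  1   | fish | Beta | tea | white | lawyer
  2   | cat | Gamma | juice | blue | engineer
  3   | dog | Alpha | milk | green | doctor
  4   | bird | Delta | coffee | red | teacher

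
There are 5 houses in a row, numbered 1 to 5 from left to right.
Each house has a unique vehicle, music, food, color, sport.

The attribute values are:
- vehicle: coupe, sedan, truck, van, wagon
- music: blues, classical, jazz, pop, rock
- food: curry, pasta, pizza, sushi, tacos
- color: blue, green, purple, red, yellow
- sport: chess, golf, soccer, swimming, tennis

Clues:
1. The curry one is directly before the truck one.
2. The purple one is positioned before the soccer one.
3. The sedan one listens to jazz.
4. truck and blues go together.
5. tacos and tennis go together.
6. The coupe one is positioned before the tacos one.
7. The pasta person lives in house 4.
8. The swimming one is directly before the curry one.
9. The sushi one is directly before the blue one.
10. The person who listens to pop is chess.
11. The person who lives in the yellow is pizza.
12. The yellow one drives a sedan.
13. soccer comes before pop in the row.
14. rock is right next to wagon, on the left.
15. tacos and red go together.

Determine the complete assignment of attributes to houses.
Solution:

House | Vehicle | Music | Food | Color | Sport
----------------------------------------------
  1   | coupe | rock | sushi | purple | swimming
  2   | wagon | classical | curry | blue | soccer
  3   | truck | blues | tacos | red | tennis
  4   | van | pop | pasta | green | chess
  5   | sedan | jazz | pizza | yellow | golf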